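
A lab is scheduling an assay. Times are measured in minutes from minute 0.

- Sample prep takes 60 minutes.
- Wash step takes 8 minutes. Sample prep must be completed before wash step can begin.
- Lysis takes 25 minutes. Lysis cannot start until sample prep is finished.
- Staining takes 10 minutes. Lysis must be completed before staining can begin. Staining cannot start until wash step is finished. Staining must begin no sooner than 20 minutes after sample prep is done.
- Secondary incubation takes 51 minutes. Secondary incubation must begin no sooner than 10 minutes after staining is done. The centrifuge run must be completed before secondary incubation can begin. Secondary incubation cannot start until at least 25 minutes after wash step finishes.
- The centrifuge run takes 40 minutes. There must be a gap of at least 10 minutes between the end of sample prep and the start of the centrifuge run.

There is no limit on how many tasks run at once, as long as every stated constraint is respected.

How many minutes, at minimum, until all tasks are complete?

161

Sample prep has no prerequisites, so it starts at minute 0 and finishes at minute 60.
After sample prep (finishes minute 60), wash step can start at minute 60 and finishes at minute 68.
The centrifuge run cannot begin until sample prep (finishes minute 60, plus 10-minute gap → minute 70). It runs from minute 70 to 70 + 40 = minute 110.
After sample prep (finishes minute 60), lysis can start at minute 60 and finishes at minute 85.
For staining: lysis (finishes minute 85); wash step (finishes minute 68); sample prep (finishes minute 60, plus 20-minute gap → minute 80). Taking the maximum gives a start of minute 85, and it finishes at 85 + 10 = minute 95.
For secondary incubation: staining (finishes minute 95, plus 10-minute gap → minute 105); the centrifuge run (finishes minute 110); wash step (finishes minute 68, plus 25-minute gap → minute 93). Taking the maximum gives a start of minute 110, and it finishes at 110 + 51 = minute 161.
All tasks are finished once the last one completes. Finish times: Sample prep at 60, Lysis at 85, The centrifuge run at 110, Wash step at 68, Staining at 95, Secondary incubation at 161. The latest is minute 161.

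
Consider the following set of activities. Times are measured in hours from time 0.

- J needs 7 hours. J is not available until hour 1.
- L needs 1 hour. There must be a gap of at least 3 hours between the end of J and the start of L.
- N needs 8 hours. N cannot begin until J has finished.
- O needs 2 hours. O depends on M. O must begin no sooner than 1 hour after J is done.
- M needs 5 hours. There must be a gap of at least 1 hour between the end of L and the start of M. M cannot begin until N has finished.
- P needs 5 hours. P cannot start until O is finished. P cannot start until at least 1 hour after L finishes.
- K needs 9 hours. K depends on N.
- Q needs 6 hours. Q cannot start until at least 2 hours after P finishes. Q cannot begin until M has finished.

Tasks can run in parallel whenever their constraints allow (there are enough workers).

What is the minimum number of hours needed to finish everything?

36

J waits on its own release at hour 1, so it starts at hour 1 and finishes at 1 + 7 = hour 8.
N waits on J (finishes hour 8), so it starts at hour 8 and finishes at 8 + 8 = hour 16.
After N (finishes hour 16), K can start at hour 16 and finishes at hour 25.
After J (finishes hour 8, plus 3-hour gap → hour 11), L can start at hour 11 and finishes at hour 12.
M cannot start until L (finishes hour 12, plus 1-hour gap → hour 13); N (finishes hour 16). The controlling bound is hour 16, so M finishes at 16 + 5 = hour 21.
For O: M (finishes hour 21); J (finishes hour 8, plus 1-hour gap → hour 9). Taking the maximum gives a start of hour 21, and it finishes at 21 + 2 = hour 23.
For P: O (finishes hour 23); L (finishes hour 12, plus 1-hour gap → hour 13). Taking the maximum gives a start of hour 23, and it finishes at 23 + 5 = hour 28.
For Q: P (finishes hour 28, plus 2-hour gap → hour 30); M (finishes hour 21). Taking the maximum gives a start of hour 30, and it finishes at 30 + 6 = hour 36.
All tasks are finished once the last one completes. Finish times: J at 8, K at 25, L at 12, M at 21, N at 16, O at 23, P at 28, Q at 36. The latest is hour 36.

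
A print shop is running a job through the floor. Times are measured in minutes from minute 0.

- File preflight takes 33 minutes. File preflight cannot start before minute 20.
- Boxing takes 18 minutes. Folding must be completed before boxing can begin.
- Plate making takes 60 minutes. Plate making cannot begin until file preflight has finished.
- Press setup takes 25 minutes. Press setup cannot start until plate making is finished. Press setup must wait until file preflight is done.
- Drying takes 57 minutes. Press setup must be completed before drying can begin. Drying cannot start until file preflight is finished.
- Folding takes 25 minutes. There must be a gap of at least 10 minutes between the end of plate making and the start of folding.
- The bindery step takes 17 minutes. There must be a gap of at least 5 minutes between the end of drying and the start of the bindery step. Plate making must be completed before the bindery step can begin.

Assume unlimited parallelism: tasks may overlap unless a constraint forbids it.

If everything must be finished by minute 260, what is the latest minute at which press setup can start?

Nothing follows the bindery step; the deadline of minute 260 is its only limit. It must start by 260 − 17 = minute 243.
Drying must finish before the bindery step (must start by minute 243, minus 5-minute gap → minute 238). With a 57-minute duration, drying must start by 238 − 57 = minute 181.
Press setup has to be done before drying (must start by minute 181). That means finishing by minute 181, i.e. starting by 181 − 25 = minute 156.

156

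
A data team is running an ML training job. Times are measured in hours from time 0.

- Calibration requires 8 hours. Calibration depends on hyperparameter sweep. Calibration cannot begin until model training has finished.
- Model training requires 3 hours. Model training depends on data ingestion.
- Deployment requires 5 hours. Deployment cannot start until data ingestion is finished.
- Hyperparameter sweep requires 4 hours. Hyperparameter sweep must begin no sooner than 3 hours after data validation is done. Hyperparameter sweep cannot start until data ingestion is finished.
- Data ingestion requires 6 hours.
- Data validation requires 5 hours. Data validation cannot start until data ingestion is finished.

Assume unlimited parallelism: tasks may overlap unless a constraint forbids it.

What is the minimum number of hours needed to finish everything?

Nothing blocks data ingestion, so it runs from hour 0 to hour 6.
After data ingestion (finishes hour 6), deployment can start at hour 6 and finishes at hour 11.
Model training waits on data ingestion (finishes hour 6), so it starts at hour 6 and finishes at 6 + 3 = hour 9.
Data validation waits on data ingestion (finishes hour 6), so it starts at hour 6 and finishes at 6 + 5 = hour 11.
Hyperparameter sweep cannot start until data validation (finishes hour 11, plus 3-hour gap → hour 14); data ingestion (finishes hour 6). The controlling bound is hour 14, so hyperparameter sweep finishes at 14 + 4 = hour 18.
Calibration cannot start until hyperparameter sweep (finishes hour 18); model training (finishes hour 9). The controlling bound is hour 18, so calibration finishes at 18 + 8 = hour 26.
All tasks are finished once the last one completes. Finish times: Data ingestion at 6, Data validation at 11, Hyperparameter sweep at 18, Model training at 9, Calibration at 26, Deployment at 11. The latest is hour 26.

26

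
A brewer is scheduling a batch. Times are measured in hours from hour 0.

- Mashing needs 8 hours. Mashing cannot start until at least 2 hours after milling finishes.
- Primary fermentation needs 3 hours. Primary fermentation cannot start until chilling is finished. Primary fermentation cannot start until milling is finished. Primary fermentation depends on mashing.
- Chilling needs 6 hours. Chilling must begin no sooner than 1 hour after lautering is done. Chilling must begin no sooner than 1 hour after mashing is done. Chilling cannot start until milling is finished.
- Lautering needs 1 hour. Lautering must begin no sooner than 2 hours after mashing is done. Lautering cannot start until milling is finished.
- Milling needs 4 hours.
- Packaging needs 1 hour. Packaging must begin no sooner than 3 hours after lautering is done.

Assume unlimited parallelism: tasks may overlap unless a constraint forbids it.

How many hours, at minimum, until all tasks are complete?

Milling can start immediately at hour 0; it finishes at hour 4.
After milling (finishes hour 4, plus 2-hour gap → hour 6), mashing can start at hour 6 and finishes at hour 14.
Lautering needs all of mashing (finishes hour 14, plus 2-hour gap → hour 16); milling (finishes hour 4). That puts its earliest start at hour 16; it finishes at 16 + 1 = hour 17.
Packaging cannot begin until lautering (finishes hour 17, plus 3-hour gap → hour 20). It runs from hour 20 to 20 + 1 = hour 21.
Chilling needs all of lautering (finishes hour 17, plus 1-hour gap → hour 18); mashing (finishes hour 14, plus 1-hour gap → hour 15); milling (finishes hour 4). That puts its earliest start at hour 18; it finishes at 18 + 6 = hour 24.
For primary fermentation: chilling (finishes hour 24); milling (finishes hour 4); mashing (finishes hour 14). Taking the maximum gives a start of hour 24, and it finishes at 24 + 3 = hour 27.
All tasks are finished once the last one completes. Finish times: Milling at 4, Mashing at 14, Lautering at 17, Chilling at 24, Primary fermentation at 27, Packaging at 21. The latest is hour 27.

27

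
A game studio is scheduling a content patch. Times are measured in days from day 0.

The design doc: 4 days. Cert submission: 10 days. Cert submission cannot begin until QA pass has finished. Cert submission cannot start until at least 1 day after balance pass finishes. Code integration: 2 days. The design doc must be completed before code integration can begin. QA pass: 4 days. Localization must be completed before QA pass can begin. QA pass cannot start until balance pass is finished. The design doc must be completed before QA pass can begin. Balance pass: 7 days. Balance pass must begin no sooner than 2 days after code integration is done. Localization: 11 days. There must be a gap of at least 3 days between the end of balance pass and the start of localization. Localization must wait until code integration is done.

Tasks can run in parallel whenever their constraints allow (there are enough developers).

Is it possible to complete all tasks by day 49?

The design doc can start immediately at day 0; it finishes at day 4.
After the design doc (finishes day 4), code integration can start at day 4 and finishes at day 6.
Balance pass waits on code integration (finishes day 6, plus 2-day gap → day 8), so it starts at day 8 and finishes at 8 + 7 = day 15.
Localization has to wait for balance pass (finishes day 15, plus 3-day gap → day 18); code integration (finishes day 6). The latest of these is day 18, so localization runs day 18 to 18 + 11 = day 29.
For QA pass: localization (finishes day 29); balance pass (finishes day 15); the design doc (finishes day 4). Taking the maximum gives a start of day 29, and it finishes at 29 + 4 = day 33.
Cert submission needs all of QA pass (finishes day 33); balance pass (finishes day 15, plus 1-day gap → day 16). That puts its earliest start at day 33; it finishes at 33 + 10 = day 43.
Every task is finished by day 43, which is no later than the deadline of 49, so the schedule is feasible.

Yes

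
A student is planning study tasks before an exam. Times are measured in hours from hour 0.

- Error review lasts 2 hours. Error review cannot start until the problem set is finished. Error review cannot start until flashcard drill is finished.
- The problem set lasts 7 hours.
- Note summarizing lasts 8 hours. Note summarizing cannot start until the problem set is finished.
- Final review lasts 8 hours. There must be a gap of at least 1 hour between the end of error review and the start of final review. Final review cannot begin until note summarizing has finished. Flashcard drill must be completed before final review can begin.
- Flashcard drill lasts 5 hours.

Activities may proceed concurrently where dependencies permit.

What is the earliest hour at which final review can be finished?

Nothing blocks flashcard drill, so it runs from hour 0 to hour 5.
The problem set can start immediately at hour 0; it finishes at hour 7.
After the problem set (finishes hour 7), note summarizing can start at hour 7 and finishes at hour 15.
Error review cannot start until the problem set (finishes hour 7); flashcard drill (finishes hour 5). The controlling bound is hour 7, so error review finishes at 7 + 2 = hour 9.
Final review cannot start until error review (finishes hour 9, plus 1-hour gap → hour 10); note summarizing (finishes hour 15); flashcard drill (finishes hour 5). The controlling bound is hour 15, so final review finishes at 15 + 8 = hour 23.

23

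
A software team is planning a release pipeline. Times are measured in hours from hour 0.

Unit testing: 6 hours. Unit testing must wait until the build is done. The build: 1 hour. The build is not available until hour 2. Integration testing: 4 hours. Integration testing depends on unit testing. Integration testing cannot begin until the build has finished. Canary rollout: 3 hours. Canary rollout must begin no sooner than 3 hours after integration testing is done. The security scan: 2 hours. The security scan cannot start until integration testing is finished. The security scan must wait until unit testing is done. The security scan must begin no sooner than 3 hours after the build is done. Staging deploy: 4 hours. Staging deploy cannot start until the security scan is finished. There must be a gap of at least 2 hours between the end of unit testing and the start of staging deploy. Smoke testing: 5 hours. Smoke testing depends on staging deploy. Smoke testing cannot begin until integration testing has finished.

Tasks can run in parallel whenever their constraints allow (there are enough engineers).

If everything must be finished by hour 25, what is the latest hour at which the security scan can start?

Nothing follows smoke testing; the deadline of hour 25 is its only limit. It must start by 25 − 5 = hour 20.
Staging deploy feeds into smoke testing (must start by hour 20); so staging deploy must finish by hour 20 and therefore start by hour 16.
The security scan feeds into staging deploy (must start by hour 16); so the security scan must finish by hour 16 and therefore start by hour 14.

14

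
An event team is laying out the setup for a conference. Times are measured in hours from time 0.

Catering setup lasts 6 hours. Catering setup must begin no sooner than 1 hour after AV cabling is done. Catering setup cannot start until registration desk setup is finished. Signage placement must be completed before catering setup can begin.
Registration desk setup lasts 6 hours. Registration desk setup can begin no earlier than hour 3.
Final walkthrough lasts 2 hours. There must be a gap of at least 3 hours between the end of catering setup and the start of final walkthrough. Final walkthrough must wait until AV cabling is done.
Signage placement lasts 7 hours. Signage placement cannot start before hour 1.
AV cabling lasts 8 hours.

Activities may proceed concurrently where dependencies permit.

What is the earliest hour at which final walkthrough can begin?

After its own release at hour 1, signage placement can start at hour 1 and finishes at hour 8.
After its own release at hour 3, registration desk setup can start at hour 3 and finishes at hour 9.
AV cabling has no prerequisites, so it starts at hour 0 and finishes at hour 8.
For catering setup: AV cabling (finishes hour 8, plus 1-hour gap → hour 9); registration desk setup (finishes hour 9); signage placement (finishes hour 8). Taking the maximum gives a start of hour 9, and it finishes at 9 + 6 = hour 15.
Final walkthrough waits on catering setup (finishes hour 15, plus 3-hour gap → hour 18); AV cabling (finishes hour 8). The latest of these is hour 18, which is the earliest final walkthrough can start.

18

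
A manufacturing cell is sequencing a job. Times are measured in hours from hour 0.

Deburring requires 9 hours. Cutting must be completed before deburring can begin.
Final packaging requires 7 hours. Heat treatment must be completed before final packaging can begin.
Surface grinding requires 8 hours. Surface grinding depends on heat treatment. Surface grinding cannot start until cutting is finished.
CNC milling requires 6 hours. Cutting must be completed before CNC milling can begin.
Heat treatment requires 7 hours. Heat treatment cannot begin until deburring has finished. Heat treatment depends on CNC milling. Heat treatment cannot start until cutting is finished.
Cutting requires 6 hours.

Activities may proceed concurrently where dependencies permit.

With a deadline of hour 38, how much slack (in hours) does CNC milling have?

11

Cutting can start immediately at hour 0; it finishes at hour 6.
CNC milling waits on cutting (finishes hour 6), so it starts at hour 6 and finishes at 6 + 6 = hour 12.

Working backward from the deadline:
Nothing follows surface grinding; the deadline of hour 38 is its only limit. It must start by 38 − 8 = hour 30.
Nothing follows final packaging; the deadline of hour 38 is its only limit. It must start by 38 − 7 = hour 31.
For heat treatment: surface grinding (must start by hour 30); final packaging (must start by hour 31). The most restrictive is hour 30; with a 7-hour duration, heat treatment must start by hour 23.
CNC milling feeds into heat treatment (must start by hour 23); so CNC milling must finish by hour 23 and therefore start by hour 17.
So CNC milling can start as early as hour 6 and as late as hour 17, giving 17 − 6 = 11 hours of slack.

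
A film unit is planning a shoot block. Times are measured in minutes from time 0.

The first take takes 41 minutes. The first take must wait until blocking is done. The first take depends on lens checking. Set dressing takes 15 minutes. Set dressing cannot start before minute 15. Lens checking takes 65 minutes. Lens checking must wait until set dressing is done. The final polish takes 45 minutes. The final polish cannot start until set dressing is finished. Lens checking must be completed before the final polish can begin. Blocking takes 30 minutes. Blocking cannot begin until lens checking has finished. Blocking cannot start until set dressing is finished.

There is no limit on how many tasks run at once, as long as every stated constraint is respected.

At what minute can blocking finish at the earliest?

125

Set dressing waits on its own release at minute 15, so it starts at minute 15 and finishes at 15 + 15 = minute 30.
Lens checking waits on set dressing (finishes minute 30), so it starts at minute 30 and finishes at 30 + 65 = minute 95.
Blocking has to wait for lens checking (finishes minute 95); set dressing (finishes minute 30). The latest of these is minute 95, so blocking runs minute 95 to 95 + 30 = minute 125.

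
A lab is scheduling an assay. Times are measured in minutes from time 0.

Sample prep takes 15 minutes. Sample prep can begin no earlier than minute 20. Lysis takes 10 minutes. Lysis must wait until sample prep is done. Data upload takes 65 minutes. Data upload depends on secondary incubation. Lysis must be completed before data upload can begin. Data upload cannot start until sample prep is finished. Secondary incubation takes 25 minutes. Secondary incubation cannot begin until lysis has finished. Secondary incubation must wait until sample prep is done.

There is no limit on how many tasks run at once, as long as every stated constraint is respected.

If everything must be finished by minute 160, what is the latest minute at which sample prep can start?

45

To finish by minute 160, data upload (duration 65) must start no later than minute 95.
Secondary incubation must finish before data upload (must start by minute 95). With a 25-minute duration, secondary incubation must start by 95 − 25 = minute 70.
For lysis: secondary incubation (must start by minute 70); data upload (must start by minute 95). The most restrictive is minute 70; with a 10-minute duration, lysis must start by minute 60.
For sample prep: lysis (must start by minute 60); secondary incubation (must start by minute 70); data upload (must start by minute 95). The most restrictive is minute 60; with a 15-minute duration, sample prep must start by minute 45.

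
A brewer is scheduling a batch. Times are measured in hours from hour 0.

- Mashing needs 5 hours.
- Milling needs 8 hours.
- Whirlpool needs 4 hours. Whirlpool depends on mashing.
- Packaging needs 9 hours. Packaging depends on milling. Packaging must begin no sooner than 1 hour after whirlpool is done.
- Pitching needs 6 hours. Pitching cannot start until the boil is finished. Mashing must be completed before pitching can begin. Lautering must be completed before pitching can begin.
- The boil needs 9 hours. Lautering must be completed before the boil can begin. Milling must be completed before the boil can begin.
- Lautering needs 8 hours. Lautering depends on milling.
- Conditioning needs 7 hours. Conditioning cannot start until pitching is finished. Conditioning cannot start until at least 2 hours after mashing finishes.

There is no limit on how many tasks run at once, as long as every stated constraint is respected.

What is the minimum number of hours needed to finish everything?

Nothing blocks mashing, so it runs from hour 0 to hour 5.
Whirlpool waits on mashing (finishes hour 5), so it starts at hour 5 and finishes at 5 + 4 = hour 9.
Nothing blocks milling, so it runs from hour 0 to hour 8.
Packaging needs all of milling (finishes hour 8); whirlpool (finishes hour 9, plus 1-hour gap → hour 10). That puts its earliest start at hour 10; it finishes at 10 + 9 = hour 19.
Lautering cannot begin until milling (finishes hour 8). It runs from hour 8 to 8 + 8 = hour 16.
For the boil: lautering (finishes hour 16); milling (finishes hour 8). Taking the maximum gives a start of hour 16, and it finishes at 16 + 9 = hour 25.
Pitching cannot start until the boil (finishes hour 25); mashing (finishes hour 5); lautering (finishes hour 16). The controlling bound is hour 25, so pitching finishes at 25 + 6 = hour 31.
Conditioning has to wait for pitching (finishes hour 31); mashing (finishes hour 5, plus 2-hour gap → hour 7). The latest of these is hour 31, so conditioning runs hour 31 to 31 + 7 = hour 38.
All tasks are finished once the last one completes. Finish times: Milling at 8, Mashing at 5, Lautering at 16, The boil at 25, Whirlpool at 9, Pitching at 31, Conditioning at 38, Packaging at 19. The latest is hour 38.

38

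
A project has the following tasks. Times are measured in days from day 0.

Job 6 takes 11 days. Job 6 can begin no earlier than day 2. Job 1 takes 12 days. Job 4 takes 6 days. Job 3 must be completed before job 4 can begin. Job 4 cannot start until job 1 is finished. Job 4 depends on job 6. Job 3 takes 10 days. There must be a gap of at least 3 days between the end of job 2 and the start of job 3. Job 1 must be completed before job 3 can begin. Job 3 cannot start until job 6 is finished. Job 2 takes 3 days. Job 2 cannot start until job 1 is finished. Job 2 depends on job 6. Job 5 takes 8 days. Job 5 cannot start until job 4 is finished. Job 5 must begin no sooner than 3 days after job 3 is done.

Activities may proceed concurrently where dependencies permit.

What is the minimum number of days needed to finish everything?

After its own release at day 2, job 6 can start at day 2 and finishes at day 13.
Nothing blocks job 1, so it runs from day 0 to day 12.
For job 2: job 1 (finishes day 12); job 6 (finishes day 13). Taking the maximum gives a start of day 13, and it finishes at 13 + 3 = day 16.
Job 3 cannot start until job 2 (finishes day 16, plus 3-day gap → day 19); job 1 (finishes day 12); job 6 (finishes day 13). The controlling bound is day 19, so job 3 finishes at 19 + 10 = day 29.
Job 4 cannot start until job 3 (finishes day 29); job 1 (finishes day 12); job 6 (finishes day 13). The controlling bound is day 29, so job 4 finishes at 29 + 6 = day 35.
Job 5 needs all of job 4 (finishes day 35); job 3 (finishes day 29, plus 3-day gap → day 32). That puts its earliest start at day 35; it finishes at 35 + 8 = day 43.
All tasks are finished once the last one completes. Finish times: Job 1 at 12, Job 2 at 16, Job 3 at 29, Job 4 at 35, Job 5 at 43, Job 6 at 13. The latest is day 43.

43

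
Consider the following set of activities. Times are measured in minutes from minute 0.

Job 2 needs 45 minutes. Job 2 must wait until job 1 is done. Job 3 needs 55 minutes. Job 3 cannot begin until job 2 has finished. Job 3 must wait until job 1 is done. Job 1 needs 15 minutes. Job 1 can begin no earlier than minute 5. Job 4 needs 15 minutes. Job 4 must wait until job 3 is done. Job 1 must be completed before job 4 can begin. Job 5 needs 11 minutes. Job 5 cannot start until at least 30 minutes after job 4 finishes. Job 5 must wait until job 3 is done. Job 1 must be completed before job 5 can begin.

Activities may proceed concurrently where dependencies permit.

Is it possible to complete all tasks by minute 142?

Job 1 waits on its own release at minute 5, so it starts at minute 5 and finishes at 5 + 15 = minute 20.
Job 2 cannot begin until job 1 (finishes minute 20). It runs from minute 20 to 20 + 45 = minute 65.
For job 3: job 2 (finishes minute 65); job 1 (finishes minute 20). Taking the maximum gives a start of minute 65, and it finishes at 65 + 55 = minute 120.
Job 4 cannot start until job 3 (finishes minute 120); job 1 (finishes minute 20). The controlling bound is minute 120, so job 4 finishes at 120 + 15 = minute 135.
For job 5: job 4 (finishes minute 135, plus 30-minute gap → minute 165); job 3 (finishes minute 120); job 1 (finishes minute 20). Taking the maximum gives a start of minute 165, and it finishes at 165 + 11 = minute 176.
The earliest everything can be done is minute 176, which is after the deadline of 142, so it is not possible.

No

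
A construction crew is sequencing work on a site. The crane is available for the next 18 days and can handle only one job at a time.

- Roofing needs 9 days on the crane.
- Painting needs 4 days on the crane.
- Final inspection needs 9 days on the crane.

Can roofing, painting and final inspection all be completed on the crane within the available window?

Running back to back, the jobs need 9 + 4 + 9 = 22 days on the crane.
Since 22 > 18, they cannot all fit.

No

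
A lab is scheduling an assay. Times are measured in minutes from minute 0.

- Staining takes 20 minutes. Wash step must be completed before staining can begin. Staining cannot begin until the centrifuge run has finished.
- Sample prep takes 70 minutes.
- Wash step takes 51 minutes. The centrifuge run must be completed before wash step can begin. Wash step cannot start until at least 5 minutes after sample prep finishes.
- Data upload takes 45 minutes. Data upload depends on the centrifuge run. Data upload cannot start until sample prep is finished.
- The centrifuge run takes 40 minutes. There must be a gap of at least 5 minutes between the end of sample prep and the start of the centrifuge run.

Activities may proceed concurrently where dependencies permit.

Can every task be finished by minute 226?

Sample prep has no prerequisites, so it starts at minute 0 and finishes at minute 70.
The centrifuge run waits on sample prep (finishes minute 70, plus 5-minute gap → minute 75), so it starts at minute 75 and finishes at 75 + 40 = minute 115.
For data upload: the centrifuge run (finishes minute 115); sample prep (finishes minute 70). Taking the maximum gives a start of minute 115, and it finishes at 115 + 45 = minute 160.
Wash step cannot start until the centrifuge run (finishes minute 115); sample prep (finishes minute 70, plus 5-minute gap → minute 75). The controlling bound is minute 115, so wash step finishes at 115 + 51 = minute 166.
Staining has to wait for wash step (finishes minute 166); the centrifuge run (finishes minute 115). The latest of these is minute 166, so staining runs minute 166 to 166 + 20 = minute 186.
Every task is finished by minute 186, which is no later than the deadline of 226, so the schedule is feasible.

Yes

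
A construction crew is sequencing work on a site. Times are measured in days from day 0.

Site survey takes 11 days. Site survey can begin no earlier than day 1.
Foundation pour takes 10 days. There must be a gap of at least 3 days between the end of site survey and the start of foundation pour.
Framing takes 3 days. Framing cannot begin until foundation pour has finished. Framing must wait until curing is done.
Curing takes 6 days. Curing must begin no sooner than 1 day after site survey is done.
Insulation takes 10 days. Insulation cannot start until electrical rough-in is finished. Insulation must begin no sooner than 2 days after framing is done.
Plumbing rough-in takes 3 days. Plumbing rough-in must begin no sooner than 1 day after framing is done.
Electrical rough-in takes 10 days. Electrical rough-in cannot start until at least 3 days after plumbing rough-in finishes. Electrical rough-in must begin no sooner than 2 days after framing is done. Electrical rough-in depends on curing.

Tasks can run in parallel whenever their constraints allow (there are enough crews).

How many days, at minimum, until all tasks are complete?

Site survey waits on its own release at day 1, so it starts at day 1 and finishes at 1 + 11 = day 12.
After site survey (finishes day 12, plus 1-day gap → day 13), curing can start at day 13 and finishes at day 19.
Foundation pour waits on site survey (finishes day 12, plus 3-day gap → day 15), so it starts at day 15 and finishes at 15 + 10 = day 25.
Framing cannot start until foundation pour (finishes day 25); curing (finishes day 19). The controlling bound is day 25, so framing finishes at 25 + 3 = day 28.
After framing (finishes day 28, plus 1-day gap → day 29), plumbing rough-in can start at day 29 and finishes at day 32.
For electrical rough-in: plumbing rough-in (finishes day 32, plus 3-day gap → day 35); framing (finishes day 28, plus 2-day gap → day 30); curing (finishes day 19). Taking the maximum gives a start of day 35, and it finishes at 35 + 10 = day 45.
Insulation cannot start until electrical rough-in (finishes day 45); framing (finishes day 28, plus 2-day gap → day 30). The controlling bound is day 45, so insulation finishes at 45 + 10 = day 55.
All tasks are finished once the last one completes. Finish times: Site survey at 12, Foundation pour at 25, Curing at 19, Framing at 28, Plumbing rough-in at 32, Electrical rough-in at 45, Insulation at 55. The latest is day 55.

55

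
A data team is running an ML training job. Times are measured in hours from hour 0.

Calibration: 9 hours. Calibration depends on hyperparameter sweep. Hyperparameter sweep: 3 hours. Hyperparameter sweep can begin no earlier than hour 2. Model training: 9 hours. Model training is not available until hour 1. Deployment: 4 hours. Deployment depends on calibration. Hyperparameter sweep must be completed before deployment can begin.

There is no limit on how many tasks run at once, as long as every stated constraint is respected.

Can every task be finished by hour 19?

Yes

Model training cannot begin until its own release at hour 1. It runs from hour 1 to 1 + 9 = hour 10.
Hyperparameter sweep waits on its own release at hour 2, so it starts at hour 2 and finishes at 2 + 3 = hour 5.
Calibration waits on hyperparameter sweep (finishes hour 5), so it starts at hour 5 and finishes at 5 + 9 = hour 14.
Deployment has to wait for calibration (finishes hour 14); hyperparameter sweep (finishes hour 5). The latest of these is hour 14, so deployment runs hour 14 to 14 + 4 = hour 18.
Every task is finished by hour 18, which is no later than the deadline of 19, so the schedule is feasible.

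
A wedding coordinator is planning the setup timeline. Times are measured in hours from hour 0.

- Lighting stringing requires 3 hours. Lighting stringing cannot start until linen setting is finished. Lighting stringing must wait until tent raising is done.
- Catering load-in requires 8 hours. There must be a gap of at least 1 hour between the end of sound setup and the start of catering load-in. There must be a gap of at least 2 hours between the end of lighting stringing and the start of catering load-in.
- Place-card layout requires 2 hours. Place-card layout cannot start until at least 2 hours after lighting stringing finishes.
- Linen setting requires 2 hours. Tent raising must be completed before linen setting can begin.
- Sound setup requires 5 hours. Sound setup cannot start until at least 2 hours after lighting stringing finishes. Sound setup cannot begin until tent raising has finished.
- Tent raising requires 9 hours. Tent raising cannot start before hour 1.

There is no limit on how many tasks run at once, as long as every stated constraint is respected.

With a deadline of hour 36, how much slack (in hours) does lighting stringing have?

Tent raising cannot begin until its own release at hour 1. It runs from hour 1 to 1 + 9 = hour 10.
After tent raising (finishes hour 10), linen setting can start at hour 10 and finishes at hour 12.
For lighting stringing: linen setting (finishes hour 12); tent raising (finishes hour 10). Taking the maximum gives a start of hour 12, and it finishes at 12 + 3 = hour 15.

Working backward from the deadline:
Catering load-in must finish by hour 36; it takes 8 hours, so it must start by 36 − 8 = hour 28.
Sound setup feeds into catering load-in (must start by hour 28, minus 1-hour gap → hour 27); so sound setup must finish by hour 27 and therefore start by hour 22.
To finish by hour 36, place-card layout (duration 2) must start no later than hour 34.
Lighting stringing feeds sound setup (must start by hour 22, minus 2-hour gap → hour 20); catering load-in (must start by hour 28, minus 2-hour gap → hour 26); place-card layout (must start by hour 34, minus 2-hour gap → hour 32). Taking the minimum, lighting stringing must finish by hour 20 and start by 20 − 3 = hour 17.
So lighting stringing can start as early as hour 12 and as late as hour 17, giving 17 − 12 = 5 hours of slack.

5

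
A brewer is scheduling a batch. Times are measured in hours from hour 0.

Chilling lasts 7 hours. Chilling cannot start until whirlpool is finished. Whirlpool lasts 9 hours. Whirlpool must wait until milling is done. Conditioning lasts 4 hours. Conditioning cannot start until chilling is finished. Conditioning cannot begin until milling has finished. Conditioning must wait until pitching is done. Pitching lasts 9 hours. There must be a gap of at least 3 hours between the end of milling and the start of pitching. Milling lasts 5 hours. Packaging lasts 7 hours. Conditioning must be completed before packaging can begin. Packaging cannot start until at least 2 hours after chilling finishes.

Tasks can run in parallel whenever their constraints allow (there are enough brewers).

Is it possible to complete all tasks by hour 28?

Milling can start immediately at hour 0; it finishes at hour 5.
Pitching waits on milling (finishes hour 5, plus 3-hour gap → hour 8), so it starts at hour 8 and finishes at 8 + 9 = hour 17.
After milling (finishes hour 5), whirlpool can start at hour 5 and finishes at hour 14.
Chilling waits on whirlpool (finishes hour 14), so it starts at hour 14 and finishes at 14 + 7 = hour 21.
Conditioning cannot start until chilling (finishes hour 21); milling (finishes hour 5); pitching (finishes hour 17). The controlling bound is hour 21, so conditioning finishes at 21 + 4 = hour 25.
Packaging needs all of conditioning (finishes hour 25); chilling (finishes hour 21, plus 2-hour gap → hour 23). That puts its earliest start at hour 25; it finishes at 25 + 7 = hour 32.
The earliest everything can be done is hour 32, which is after the deadline of 28, so it is not possible.

No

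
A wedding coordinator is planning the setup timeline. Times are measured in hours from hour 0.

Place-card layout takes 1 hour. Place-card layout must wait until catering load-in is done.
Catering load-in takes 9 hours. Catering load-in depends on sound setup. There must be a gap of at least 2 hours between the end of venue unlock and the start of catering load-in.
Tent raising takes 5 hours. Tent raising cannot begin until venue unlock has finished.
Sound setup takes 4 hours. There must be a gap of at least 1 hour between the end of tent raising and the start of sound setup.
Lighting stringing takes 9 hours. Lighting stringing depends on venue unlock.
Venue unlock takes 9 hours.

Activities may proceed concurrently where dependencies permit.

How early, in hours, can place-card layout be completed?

29

Venue unlock has no prerequisites, so it starts at hour 0 and finishes at hour 9.
Tent raising waits on venue unlock (finishes hour 9), so it starts at hour 9 and finishes at 9 + 5 = hour 14.
After tent raising (finishes hour 14, plus 1-hour gap → hour 15), sound setup can start at hour 15 and finishes at hour 19.
Catering load-in cannot start until sound setup (finishes hour 19); venue unlock (finishes hour 9, plus 2-hour gap → hour 11). The controlling bound is hour 19, so catering load-in finishes at 19 + 9 = hour 28.
Place-card layout cannot begin until catering load-in (finishes hour 28). It runs from hour 28 to 28 + 1 = hour 29.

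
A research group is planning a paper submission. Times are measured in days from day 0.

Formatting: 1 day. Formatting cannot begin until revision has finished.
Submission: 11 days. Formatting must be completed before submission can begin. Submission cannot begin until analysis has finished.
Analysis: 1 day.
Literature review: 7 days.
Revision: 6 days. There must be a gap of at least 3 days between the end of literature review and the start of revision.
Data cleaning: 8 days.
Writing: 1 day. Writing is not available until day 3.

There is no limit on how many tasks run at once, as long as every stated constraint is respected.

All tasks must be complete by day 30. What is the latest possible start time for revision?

12

To finish by day 30, submission (duration 11) must start no later than day 19.
Formatting feeds into submission (must start by day 19); so formatting must finish by day 19 and therefore start by day 18.
Revision feeds into formatting (must start by day 18); so revision must finish by day 18 and therefore start by day 12.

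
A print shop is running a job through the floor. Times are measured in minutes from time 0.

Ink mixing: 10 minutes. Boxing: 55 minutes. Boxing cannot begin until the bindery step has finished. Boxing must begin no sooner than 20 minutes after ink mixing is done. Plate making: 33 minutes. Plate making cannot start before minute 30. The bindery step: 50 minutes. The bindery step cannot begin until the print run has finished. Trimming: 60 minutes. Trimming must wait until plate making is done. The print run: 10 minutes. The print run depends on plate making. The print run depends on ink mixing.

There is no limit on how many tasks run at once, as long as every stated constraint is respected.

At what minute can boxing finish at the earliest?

Ink mixing can start immediately at minute 0; it finishes at minute 10.
After its own release at minute 30, plate making can start at minute 30 and finishes at minute 63.
The print run cannot start until plate making (finishes minute 63); ink mixing (finishes minute 10). The controlling bound is minute 63, so the print run finishes at 63 + 10 = minute 73.
After the print run (finishes minute 73), the bindery step can start at minute 73 and finishes at minute 123.
Boxing cannot start until the bindery step (finishes minute 123); ink mixing (finishes minute 10, plus 20-minute gap → minute 30). The controlling bound is minute 123, so boxing finishes at 123 + 55 = minute 178.

178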